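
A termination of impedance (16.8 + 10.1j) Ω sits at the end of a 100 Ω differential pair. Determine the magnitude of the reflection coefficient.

|Γ| ≈ 0.715

Γ = (Z_L − Z_0)/(Z_L + Z_0) = (-83.2 + j10.1)/(116.8 + j10.1)
|Γ| = 83.8/117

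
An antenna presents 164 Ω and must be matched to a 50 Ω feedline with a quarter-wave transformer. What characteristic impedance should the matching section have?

Z_qwt = √(Z_0·R_L) = √(50 × 164) = √8200

Z_qwt ≈ 90.6 Ω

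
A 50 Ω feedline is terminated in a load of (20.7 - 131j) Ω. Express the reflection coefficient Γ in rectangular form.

Γ ≈ 0.681 − j0.591

Γ = (Z_L − Z_0)/(Z_L + Z_0) = (-29.3 − j131)/(70.7 − j131)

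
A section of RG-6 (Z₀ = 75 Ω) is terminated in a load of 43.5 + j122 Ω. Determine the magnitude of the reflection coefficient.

Γ = (Z_L − Z_0)/(Z_L + Z_0) = (-31.5 + j122)/(118.5 + j122)
|Γ| = 126/170

|Γ| ≈ 0.741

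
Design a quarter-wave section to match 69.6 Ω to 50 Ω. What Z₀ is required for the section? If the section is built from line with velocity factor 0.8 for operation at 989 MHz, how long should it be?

Z_qwt ≈ 59 Ω; length ≈ 6.07 cm

Z_qwt = √(Z_0·R_L) = √(50 × 69.6) = √3480
λ = 0.8·c/f = 0.243 m, so l = λ/4 = 0.0607 m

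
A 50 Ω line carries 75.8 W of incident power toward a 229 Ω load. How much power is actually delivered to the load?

P_delivered ≈ 44.6 W

Γ = (229 − 50)/(229 + 50) = 0.642
|Γ|² = 0.412
P_refl = |Γ|²·P_inc = 31.2 W, P_del = (1 − |Γ|²)·P_inc = 44.6 W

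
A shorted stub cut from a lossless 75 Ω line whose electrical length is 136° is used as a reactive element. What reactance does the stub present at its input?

tan(βl) = -0.966
For a shorted stub, Z_in = jZ_0·tan(βl)

X_in ≈ -72.4 Ω (capacitive)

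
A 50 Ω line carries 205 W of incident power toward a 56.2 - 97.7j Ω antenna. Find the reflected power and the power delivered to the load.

|Γ| = |(6.2 − j97.7)/(106.2 − j97.7)| = 0.678
|Γ|² = 0.46
P_refl = |Γ|²·P_inc = 94.3 W, P_del = (1 − |Γ|²)·P_inc = 111 W

P_reflected ≈ 94.3 W; P_delivered ≈ 111 W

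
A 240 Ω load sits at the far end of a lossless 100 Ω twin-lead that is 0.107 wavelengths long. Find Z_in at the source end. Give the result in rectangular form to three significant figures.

Z_in ≈ 84.3 − j81.5 Ω

βl = 2π × 0.107 = 38.5°
tan(βl) = tan(38.5°) = 0.796
Z_in = Z_0·(Z_L + jZ_0·tanβl)/(Z_0 + jZ_L·tanβl)
     = 100·(240 + j79.6)/(100 + j191)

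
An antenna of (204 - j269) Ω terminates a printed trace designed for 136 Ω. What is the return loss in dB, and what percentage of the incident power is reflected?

Γ = (68 − j269)/(340 − j269), |Γ| = 0.64
RL = −20·log₁₀(0.64) = 3.88 dB
P_refl/P_inc = |Γ|² = 0.41

RL ≈ 3.88 dB; 41% of incident power reflected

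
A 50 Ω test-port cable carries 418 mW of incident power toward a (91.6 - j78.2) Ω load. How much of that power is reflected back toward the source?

P_reflected ≈ 125 mW

|Γ| = |(41.6 − j78.2)/(141.6 − j78.2)| = 0.548
|Γ|² = 0.3
P_refl = |Γ|²·P_inc = 125 mW, P_del = (1 − |Γ|²)·P_inc = 293 mW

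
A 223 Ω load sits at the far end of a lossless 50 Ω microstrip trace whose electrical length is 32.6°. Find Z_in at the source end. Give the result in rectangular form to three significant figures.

Z_in ≈ 34.4 − j66.1 Ω

tan(βl) = tan(32.6°) = 0.64
Z_in = Z_0·(Z_L + jZ_0·tanβl)/(Z_0 + jZ_L·tanβl)
     = 50·(223 + j32)/(50 + j143)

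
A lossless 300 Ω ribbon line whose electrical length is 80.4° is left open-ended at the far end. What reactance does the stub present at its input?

X_in ≈ -50.7 Ω (capacitive)

tan(βl) = 5.91
For an open-ended stub, Z_in = −jZ_0·cot(βl) = −jZ_0/tan(βl)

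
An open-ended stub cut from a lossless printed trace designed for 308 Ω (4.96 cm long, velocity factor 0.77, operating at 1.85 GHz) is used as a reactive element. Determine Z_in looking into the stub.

Z_in ≈ +j409 Ω

λ = v/f = 0.77·c / 1.85 GHz = 0.125 m
βl = 2π·l/λ = 2π × 0.397 = 143°
tan(βl) = -0.753
For an open-ended stub, Z_in = −jZ_0·cot(βl) = −jZ_0/tan(βl)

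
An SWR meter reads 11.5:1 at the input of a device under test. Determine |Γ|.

|Γ| ≈ 0.84

|Γ| = (S − 1)/(S + 1) = (11.5 − 1)/(11.5 + 1) = 10.5/12.5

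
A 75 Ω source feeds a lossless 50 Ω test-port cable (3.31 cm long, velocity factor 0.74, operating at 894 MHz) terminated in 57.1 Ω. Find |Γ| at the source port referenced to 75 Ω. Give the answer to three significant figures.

λ = v/f = 0.74·c / 894 MHz = 0.248 m
βl = 2π·l/λ = 2π × 0.133 = 48°
tan(βl) = 1.11
Z_in = Z_0·(Z_L + jZ_0·tanβl)/(Z_0 + jZ_L·tanβl) = 48.9 − j6.48 Ω
Γ_s = (Z_in − Z_s)/(Z_in + Z_s) = (-26.1 − j6.48)/(124 − j6.48), |Γ_s| = 0.217

|Γ| ≈ 0.217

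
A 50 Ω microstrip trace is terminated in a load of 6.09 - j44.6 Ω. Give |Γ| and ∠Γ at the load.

Γ ≈ 0.873 ∠ -96.1°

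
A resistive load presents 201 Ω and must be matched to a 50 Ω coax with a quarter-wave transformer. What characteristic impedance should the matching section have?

Z_qwt = √(Z_0·R_L) = √(50 × 201) = √10050

Z_qwt ≈ 100 Ω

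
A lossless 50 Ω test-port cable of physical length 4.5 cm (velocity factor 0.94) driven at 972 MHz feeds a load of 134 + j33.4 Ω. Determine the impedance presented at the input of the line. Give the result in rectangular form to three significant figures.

Z_in ≈ 27.2 − j33.8 Ω

λ = v/f = 0.94·c / 972 MHz = 0.29 m
βl = 2π·l/λ = 2π × 0.155 = 55.8°
tan(βl) = tan(55.8°) = 1.47
Z_in = Z_0·(Z_L + jZ_0·tanβl)/(Z_0 + jZ_L·tanβl)
     = 50·(134 + j107)/(0.783 + j197)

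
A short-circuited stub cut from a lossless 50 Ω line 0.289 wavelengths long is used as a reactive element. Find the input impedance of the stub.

βl = 2π × 0.289 = 104°
tan(βl) = -4
For a short-circuited stub, Z_in = jZ_0·tan(βl)

Z_in ≈ −j200 Ω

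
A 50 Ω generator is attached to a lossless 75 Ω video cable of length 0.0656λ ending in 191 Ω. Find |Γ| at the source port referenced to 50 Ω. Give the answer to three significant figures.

|Γ| ≈ 0.556

βl = 2π × 0.0656 = 23.6°
tan(βl) = 0.437
Z_in = Z_0·(Z_L + jZ_0·tanβl)/(Z_0 + jZ_L·tanβl) = 102 − j80.3 Ω
Γ_s = (Z_in − Z_s)/(Z_in + Z_s) = (51.6 − j80.3)/(152 − j80.3), |Γ_s| = 0.556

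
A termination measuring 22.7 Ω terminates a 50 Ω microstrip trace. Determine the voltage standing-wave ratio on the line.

Γ = (22.7 − 50)/(22.7 + 50) = -0.376
VSWR = (1 + 0.376)/(1 − 0.376)

VSWR ≈ 2.2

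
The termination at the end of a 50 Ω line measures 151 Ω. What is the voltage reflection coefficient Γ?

Γ = 0.502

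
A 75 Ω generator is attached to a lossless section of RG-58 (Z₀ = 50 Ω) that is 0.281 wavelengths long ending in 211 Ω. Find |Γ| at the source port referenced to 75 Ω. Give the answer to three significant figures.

|Γ| ≈ 0.722

βl = 2π × 0.281 = 101°
tan(βl) = -5.07
Z_in = Z_0·(Z_L + jZ_0·tanβl)/(Z_0 + jZ_L·tanβl) = 12.3 + j9.29 Ω
Γ_s = (Z_in − Z_s)/(Z_in + Z_s) = (-62.7 + j9.29)/(87.3 + j9.29), |Γ_s| = 0.722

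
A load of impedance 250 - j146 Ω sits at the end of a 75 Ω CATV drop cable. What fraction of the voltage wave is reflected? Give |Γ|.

Γ = (Z_L − Z_0)/(Z_L + Z_0) = (175 − j146)/(325 − j146)
|Γ| = 228/356

|Γ| ≈ 0.64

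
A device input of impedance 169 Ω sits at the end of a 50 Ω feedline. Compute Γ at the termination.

Γ = 0.543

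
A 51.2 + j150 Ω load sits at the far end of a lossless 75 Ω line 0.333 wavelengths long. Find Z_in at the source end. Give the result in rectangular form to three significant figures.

Z_in ≈ 9.6 + j6.89 Ω

βl = 2π × 0.333 = 120°
tan(βl) = tan(120°) = -1.74
Z_in = Z_0·(Z_L + jZ_0·tanβl)/(Z_0 + jZ_L·tanβl)
     = 75·(51.2 + j19.5)/(336 − j89.1)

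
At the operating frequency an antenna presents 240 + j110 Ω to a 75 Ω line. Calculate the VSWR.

VSWR ≈ 3.93

Γ = (Z_L − Z_0)/(Z_L + Z_0) = (165 + j110)/(315 + j110)
|Γ| = 198/334 = 0.594
VSWR = (1 + |Γ|)/(1 − |Γ|) = 1.59/0.406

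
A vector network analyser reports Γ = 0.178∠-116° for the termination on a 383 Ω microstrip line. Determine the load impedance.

Z_L = Z_0·(1 + Γ)/(1 − Γ) = 383·(0.922 − j0.16)/(1.08 + j0.16)

Z_L ≈ 312 − j103 Ω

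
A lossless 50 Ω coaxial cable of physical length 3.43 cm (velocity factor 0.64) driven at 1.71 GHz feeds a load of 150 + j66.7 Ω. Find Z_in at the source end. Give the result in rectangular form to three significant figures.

λ = v/f = 0.64·c / 1.71 GHz = 0.112 m
βl = 2π·l/λ = 2π × 0.305 = 110°
tan(βl) = tan(110°) = -2.75
Z_in = Z_0·(Z_L + jZ_0·tanβl)/(Z_0 + jZ_L·tanβl)
     = 50·(150 − j70.9)/(234 − j413)

Z_in ≈ 14.3 + j10.1 Ω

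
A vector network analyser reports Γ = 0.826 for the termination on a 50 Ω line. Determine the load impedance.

Z_L ≈ 525 Ω

Z_L = Z_0·(1 + Γ)/(1 − Γ) = 50·(1.83)/(0.174)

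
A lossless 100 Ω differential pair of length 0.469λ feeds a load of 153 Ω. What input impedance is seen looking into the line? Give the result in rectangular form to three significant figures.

Z_in ≈ 146 + j24.2 Ω

βl = 2π × 0.469 = 169°
tan(βl) = tan(169°) = -0.197
Z_in = Z_0·(Z_L + jZ_0·tanβl)/(Z_0 + jZ_L·tanβl)
     = 100·(153 − j19.7)/(100 − j30.2)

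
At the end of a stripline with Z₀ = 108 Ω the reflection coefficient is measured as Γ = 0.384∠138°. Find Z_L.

Z_L = Z_0·(1 + Γ)/(1 − Γ) = 108·(0.715 + j0.257)/(1.29 − j0.257)

Z_L ≈ 53.6 + j32.3 Ω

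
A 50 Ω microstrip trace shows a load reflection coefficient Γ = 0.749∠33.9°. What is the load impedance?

Z_L ≈ 69.1 + j132 Ω

Z_L = Z_0·(1 + Γ)/(1 − Γ) = 50·(1.62 + j0.418)/(0.378 − j0.418)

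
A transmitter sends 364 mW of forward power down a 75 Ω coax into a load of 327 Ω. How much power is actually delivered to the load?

Γ = (327 − 75)/(327 + 75) = 0.627
|Γ|² = 0.393
P_refl = |Γ|²·P_inc = 143 mW, P_del = (1 − |Γ|²)·P_inc = 221 mW

P_delivered ≈ 221 mW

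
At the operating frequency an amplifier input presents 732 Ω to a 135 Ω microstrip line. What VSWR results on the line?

Γ = (732 − 135)/(732 + 135) = 0.689
VSWR = (1 + 0.689)/(1 − 0.689)

VSWR ≈ 5.42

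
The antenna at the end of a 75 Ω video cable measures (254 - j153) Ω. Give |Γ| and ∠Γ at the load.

Γ = (Z_L − Z_0)/(Z_L + Z_0) = (179 − j153)/(329 − j153)
|Γ| = 235/363 = 0.649

Γ ≈ 0.649 ∠ -15.6°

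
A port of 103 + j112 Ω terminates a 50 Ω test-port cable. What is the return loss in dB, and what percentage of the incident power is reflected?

RL ≈ 3.7 dB; 42.7% of incident power reflected

Γ = (53 + j112)/(153 + j112), |Γ| = 0.653
RL = −20·log₁₀(0.653) = 3.7 dB
P_refl/P_inc = |Γ|² = 0.427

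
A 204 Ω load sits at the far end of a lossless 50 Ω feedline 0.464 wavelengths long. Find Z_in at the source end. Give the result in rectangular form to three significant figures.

Z_in ≈ 114 + j95.7 Ω

βl = 2π × 0.464 = 167°
tan(βl) = tan(167°) = -0.23
Z_in = Z_0·(Z_L + jZ_0·tanβl)/(Z_0 + jZ_L·tanβl)
     = 50·(204 − j11.5)/(50 − j46.9)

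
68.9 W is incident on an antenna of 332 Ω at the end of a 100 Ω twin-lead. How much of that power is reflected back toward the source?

Γ = (332 − 100)/(332 + 100) = 0.537
|Γ|² = 0.288
P_refl = |Γ|²·P_inc = 19.9 W, P_del = (1 − |Γ|²)·P_inc = 49 W

P_reflected ≈ 19.9 W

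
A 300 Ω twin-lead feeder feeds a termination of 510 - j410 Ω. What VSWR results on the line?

Γ = (Z_L − Z_0)/(Z_L + Z_0) = (210 − j410)/(810 − j410)
|Γ| = 461/908 = 0.507
VSWR = (1 + |Γ|)/(1 − |Γ|) = 1.51/0.493

VSWR ≈ 3.06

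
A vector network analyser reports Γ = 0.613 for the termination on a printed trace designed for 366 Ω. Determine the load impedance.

Z_L = Z_0·(1 + Γ)/(1 − Γ) = 366·(1.61)/(0.387)

Z_L ≈ 1530 Ω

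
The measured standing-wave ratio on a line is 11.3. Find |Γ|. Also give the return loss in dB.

|Γ| = (S − 1)/(S + 1) = (11.3 − 1)/(11.3 + 1) = 10.3/12.3
RL = −20·log₁₀|Γ| = −20·log₁₀(0.837)

|Γ| ≈ 0.837; return loss ≈ 1.54 dB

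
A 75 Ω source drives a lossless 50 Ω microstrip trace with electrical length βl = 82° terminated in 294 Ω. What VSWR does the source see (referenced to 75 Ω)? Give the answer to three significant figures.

VSWR ≈ 8.73

tan(βl) = 7.12
Z_in = Z_0·(Z_L + jZ_0·tanβl)/(Z_0 + jZ_L·tanβl) = 8.67 − j6.82 Ω
Γ_s = (Z_in − Z_s)/(Z_in + Z_s) = (-66.3 − j6.82)/(83.7 − j6.82), |Γ_s| = 0.794
VSWR = (1 + |Γ_s|)/(1 − |Γ_s|)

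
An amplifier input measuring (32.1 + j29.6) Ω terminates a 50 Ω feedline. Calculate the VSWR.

Γ = (Z_L − Z_0)/(Z_L + Z_0) = (-17.9 + j29.6)/(82.1 + j29.6)
|Γ| = 34.6/87.3 = 0.396
VSWR = (1 + |Γ|)/(1 − |Γ|) = 1.4/0.604

VSWR ≈ 2.31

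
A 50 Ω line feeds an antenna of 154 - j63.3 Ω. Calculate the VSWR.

VSWR ≈ 3.65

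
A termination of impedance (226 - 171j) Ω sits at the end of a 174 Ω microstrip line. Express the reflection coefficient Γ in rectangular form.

Γ = (Z_L − Z_0)/(Z_L + Z_0) = (52 − j171)/(400 − j171)

Γ ≈ 0.264 − j0.314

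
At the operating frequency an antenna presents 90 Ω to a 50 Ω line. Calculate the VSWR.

Γ = (90 − 50)/(90 + 50) = 0.286
VSWR = (1 + 0.286)/(1 − 0.286)

VSWR ≈ 1.8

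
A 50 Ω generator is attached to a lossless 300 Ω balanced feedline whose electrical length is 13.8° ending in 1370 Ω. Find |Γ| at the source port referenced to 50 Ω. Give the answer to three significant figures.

tan(βl) = 0.246
Z_in = Z_0·(Z_L + jZ_0·tanβl)/(Z_0 + jZ_L·tanβl) = 643 − j648 Ω
Γ_s = (Z_in − Z_s)/(Z_in + Z_s) = (593 − j648)/(693 − j648), |Γ_s| = 0.926

|Γ| ≈ 0.926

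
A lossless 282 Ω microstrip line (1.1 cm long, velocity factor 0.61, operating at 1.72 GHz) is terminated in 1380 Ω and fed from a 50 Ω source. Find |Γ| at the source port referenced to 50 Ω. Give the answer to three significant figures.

λ = v/f = 0.61·c / 1.72 GHz = 0.106 m
βl = 2π·l/λ = 2π × 0.103 = 37.2°
tan(βl) = 0.76
Z_in = Z_0·(Z_L + jZ_0·tanβl)/(Z_0 + jZ_L·tanβl) = 147 − j332 Ω
Γ_s = (Z_in − Z_s)/(Z_in + Z_s) = (96.9 − j332)/(197 − j332), |Γ_s| = 0.896

|Γ| ≈ 0.896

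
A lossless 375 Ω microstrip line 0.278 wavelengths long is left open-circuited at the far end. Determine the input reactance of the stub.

βl = 2π × 0.278 = 100°
tan(βl) = -5.63
For an open-circuited stub, Z_in = −jZ_0·cot(βl) = −jZ_0/tan(βl)

X_in ≈ 66.7 Ω (inductive)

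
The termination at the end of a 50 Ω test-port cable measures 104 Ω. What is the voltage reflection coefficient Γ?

Γ = 0.351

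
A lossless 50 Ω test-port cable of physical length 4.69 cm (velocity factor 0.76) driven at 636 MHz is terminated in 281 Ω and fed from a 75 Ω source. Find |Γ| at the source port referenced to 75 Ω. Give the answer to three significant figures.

|Γ| ≈ 0.726

λ = v/f = 0.76·c / 636 MHz = 0.358 m
βl = 2π·l/λ = 2π × 0.131 = 47.1°
tan(βl) = 1.08
Z_in = Z_0·(Z_L + jZ_0·tanβl)/(Z_0 + jZ_L·tanβl) = 16.1 − j43.8 Ω
Γ_s = (Z_in − Z_s)/(Z_in + Z_s) = (-58.9 − j43.8)/(91.1 − j43.8), |Γ_s| = 0.726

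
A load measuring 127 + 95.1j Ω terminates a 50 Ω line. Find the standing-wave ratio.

Γ = (Z_L − Z_0)/(Z_L + Z_0) = (77 + j95.1)/(177 + j95.1)
|Γ| = 122/201 = 0.609
VSWR = (1 + |Γ|)/(1 − |Γ|) = 1.61/0.391

VSWR ≈ 4.11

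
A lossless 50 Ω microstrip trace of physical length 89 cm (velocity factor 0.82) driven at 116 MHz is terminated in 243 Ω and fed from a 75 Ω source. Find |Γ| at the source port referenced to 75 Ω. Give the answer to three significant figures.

λ = v/f = 0.82·c / 116 MHz = 2.12 m
βl = 2π·l/λ = 2π × 0.42 = 151°
tan(βl) = -0.552
Z_in = Z_0·(Z_L + jZ_0·tanβl)/(Z_0 + jZ_L·tanβl) = 38.6 + j76.1 Ω
Γ_s = (Z_in − Z_s)/(Z_in + Z_s) = (-36.4 + j76.1)/(114 + j76.1), |Γ_s| = 0.617

|Γ| ≈ 0.617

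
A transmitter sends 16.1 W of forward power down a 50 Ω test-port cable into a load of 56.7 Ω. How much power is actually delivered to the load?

Γ = (56.7 − 50)/(56.7 + 50) = 0.0628
|Γ|² = 0.00394
P_refl = |Γ|²·P_inc = 0.0635 W, P_del = (1 − |Γ|²)·P_inc = 16 W

P_delivered ≈ 16 W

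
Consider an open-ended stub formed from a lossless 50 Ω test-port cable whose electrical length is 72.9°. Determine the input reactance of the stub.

X_in ≈ -15.4 Ω (capacitive)

tan(βl) = 3.25
For an open-ended stub, Z_in = −jZ_0·cot(βl) = −jZ_0/tan(βl)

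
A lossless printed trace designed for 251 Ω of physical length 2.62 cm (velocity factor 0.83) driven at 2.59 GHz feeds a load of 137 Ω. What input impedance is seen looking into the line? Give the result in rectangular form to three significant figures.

Z_in ≈ 439 − j78.9 Ω

λ = v/f = 0.83·c / 2.59 GHz = 0.0961 m
βl = 2π·l/λ = 2π × 0.273 = 98.1°
tan(βl) = tan(98.1°) = -7.02
Z_in = Z_0·(Z_L + jZ_0·tanβl)/(Z_0 + jZ_L·tanβl)
     = 251·(137 − j1760)/(251 − j962)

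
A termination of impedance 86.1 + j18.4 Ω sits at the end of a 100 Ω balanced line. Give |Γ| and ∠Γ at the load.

Γ ≈ 0.123 ∠ 121°

Γ = (Z_L − Z_0)/(Z_L + Z_0) = (-13.9 + j18.4)/(186.1 + j18.4)
|Γ| = 23.1/187 = 0.123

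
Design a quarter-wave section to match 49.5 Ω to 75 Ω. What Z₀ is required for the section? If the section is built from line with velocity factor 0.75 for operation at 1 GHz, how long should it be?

Z_qwt ≈ 60.9 Ω; length ≈ 5.62 cm

Z_qwt = √(Z_0·R_L) = √(75 × 49.5) = √3712
λ = 0.75·c/f = 0.225 m, so l = λ/4 = 0.0563 m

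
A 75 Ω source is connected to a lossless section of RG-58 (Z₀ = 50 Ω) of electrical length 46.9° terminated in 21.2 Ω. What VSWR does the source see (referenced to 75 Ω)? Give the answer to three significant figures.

VSWR ≈ 2.57

tan(βl) = 1.07
Z_in = Z_0·(Z_L + jZ_0·tanβl)/(Z_0 + jZ_L·tanβl) = 37.7 + j36.4 Ω
Γ_s = (Z_in − Z_s)/(Z_in + Z_s) = (-37.3 + j36.4)/(113 + j36.4), |Γ_s| = 0.44
VSWR = (1 + |Γ_s|)/(1 − |Γ_s|)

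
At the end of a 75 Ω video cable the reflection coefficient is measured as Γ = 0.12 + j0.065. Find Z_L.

Z_L = Z_0·(1 + Γ)/(1 − Γ) = 75·(1.12 + j0.065)/(0.88 − j0.065)

Z_L ≈ 94.5 + j12.5 Ω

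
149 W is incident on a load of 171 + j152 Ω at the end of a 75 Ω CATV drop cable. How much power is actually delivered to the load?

|Γ| = |(96 + j152)/(246 + j152)| = 0.622
|Γ|² = 0.387
P_refl = |Γ|²·P_inc = 57.6 W, P_del = (1 − |Γ|²)·P_inc = 91.4 W

P_delivered ≈ 91.4 W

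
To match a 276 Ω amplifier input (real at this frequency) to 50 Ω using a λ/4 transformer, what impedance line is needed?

Z_qwt ≈ 117 Ω

Z_qwt = √(Z_0·R_L) = √(50 × 276) = √13800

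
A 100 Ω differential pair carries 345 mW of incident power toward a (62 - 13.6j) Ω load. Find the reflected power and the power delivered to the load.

P_reflected ≈ 21.3 mW; P_delivered ≈ 324 mW

|Γ| = |(-38 − j13.6)/(162 − j13.6)| = 0.248
|Γ|² = 0.0616
P_refl = |Γ|²·P_inc = 21.3 mW, P_del = (1 − |Γ|²)·P_inc = 324 mW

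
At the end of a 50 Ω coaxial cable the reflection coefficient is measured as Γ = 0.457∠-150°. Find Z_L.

Z_L ≈ 19.8 − j11.4 Ω

Z_L = Z_0·(1 + Γ)/(1 − Γ) = 50·(0.604 − j0.228)/(1.4 + j0.228)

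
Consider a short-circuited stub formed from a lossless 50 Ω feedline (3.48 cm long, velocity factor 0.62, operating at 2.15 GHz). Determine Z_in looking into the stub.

Z_in ≈ −j35.3 Ω

λ = v/f = 0.62·c / 2.15 GHz = 0.0865 m
βl = 2π·l/λ = 2π × 0.402 = 145°
tan(βl) = -0.705
For a short-circuited stub, Z_in = jZ_0·tan(βl)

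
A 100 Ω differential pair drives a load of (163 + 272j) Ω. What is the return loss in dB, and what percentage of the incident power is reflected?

Γ = (63 + j272)/(263 + j272), |Γ| = 0.738
RL = −20·log₁₀(0.738) = 2.64 dB
P_refl/P_inc = |Γ|² = 0.545

RL ≈ 2.64 dB; 54.5% of incident power reflected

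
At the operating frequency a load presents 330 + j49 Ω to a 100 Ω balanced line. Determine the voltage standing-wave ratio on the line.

VSWR ≈ 3.38

Γ = (Z_L − Z_0)/(Z_L + Z_0) = (230 + j49)/(430 + j49)
|Γ| = 235/433 = 0.543
VSWR = (1 + |Γ|)/(1 − |Γ|) = 1.54/0.457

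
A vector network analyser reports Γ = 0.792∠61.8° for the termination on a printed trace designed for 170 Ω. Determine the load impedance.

Z_L = Z_0·(1 + Γ)/(1 − Γ) = 170·(1.37 + j0.698)/(0.626 − j0.698)

Z_L ≈ 72.1 + j270 Ω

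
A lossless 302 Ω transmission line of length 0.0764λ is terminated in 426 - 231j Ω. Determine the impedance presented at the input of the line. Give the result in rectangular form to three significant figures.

Z_in ≈ 217 − j167 Ω

βl = 2π × 0.0764 = 27.5°
tan(βl) = tan(27.5°) = 0.521
Z_in = Z_0·(Z_L + jZ_0·tanβl)/(Z_0 + jZ_L·tanβl)
     = 302·(426 − j73.8)/(422 + j222)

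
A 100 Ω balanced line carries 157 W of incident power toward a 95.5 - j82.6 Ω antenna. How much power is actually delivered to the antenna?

|Γ| = |(-4.5 − j82.6)/(195.5 − j82.6)| = 0.39
|Γ|² = 0.152
P_refl = |Γ|²·P_inc = 23.9 W, P_del = (1 − |Γ|²)·P_inc = 133 W

P_delivered ≈ 133 W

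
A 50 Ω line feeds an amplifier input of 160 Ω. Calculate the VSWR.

For a purely resistive load, VSWR = R_L/Z_0 or Z_0/R_L (whichever > 1) = 160/50

VSWR ≈ 3.2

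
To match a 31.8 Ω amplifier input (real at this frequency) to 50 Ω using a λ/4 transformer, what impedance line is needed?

Z_qwt ≈ 39.9 Ω

Z_qwt = √(Z_0·R_L) = √(50 × 31.8) = √1590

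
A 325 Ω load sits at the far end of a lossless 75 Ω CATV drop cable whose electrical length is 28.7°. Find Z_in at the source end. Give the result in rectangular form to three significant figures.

Z_in ≈ 63.7 − j110 Ω

tan(βl) = tan(28.7°) = 0.547
Z_in = Z_0·(Z_L + jZ_0·tanβl)/(Z_0 + jZ_L·tanβl)
     = 75·(325 + j41.1)/(75 + j178)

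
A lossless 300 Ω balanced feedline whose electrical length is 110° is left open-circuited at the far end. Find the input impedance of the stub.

Z_in ≈ +j109 Ω

tan(βl) = -2.75
For an open-circuited stub, Z_in = −jZ_0·cot(βl) = −jZ_0/tan(βl)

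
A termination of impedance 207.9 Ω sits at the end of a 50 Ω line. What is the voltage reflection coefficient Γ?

Γ = 0.612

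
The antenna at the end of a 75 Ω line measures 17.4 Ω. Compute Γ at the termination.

Γ = (Z_L − Z_0)/(Z_L + Z_0) = (17.4 − 75)/(17.4 + 75) = -57.6/92.4

Γ = -0.623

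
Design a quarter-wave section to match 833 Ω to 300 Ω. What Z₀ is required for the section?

Z_qwt = √(Z_0·R_L) = √(300 × 833) = √249900

Z_qwt ≈ 500 Ω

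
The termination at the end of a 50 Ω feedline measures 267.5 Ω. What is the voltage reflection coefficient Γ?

Γ = 0.685

Γ = (Z_L − Z_0)/(Z_L + Z_0) = (267.5 − 50)/(267.5 + 50) = 217.5/317.5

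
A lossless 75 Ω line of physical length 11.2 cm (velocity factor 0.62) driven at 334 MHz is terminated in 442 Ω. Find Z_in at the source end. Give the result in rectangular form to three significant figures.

Z_in ≈ 14 − j23 Ω

λ = v/f = 0.62·c / 334 MHz = 0.557 m
βl = 2π·l/λ = 2π × 0.201 = 72.4°
tan(βl) = tan(72.4°) = 3.15
Z_in = Z_0·(Z_L + jZ_0·tanβl)/(Z_0 + jZ_L·tanβl)
     = 75·(442 + j236)/(75 + j1390)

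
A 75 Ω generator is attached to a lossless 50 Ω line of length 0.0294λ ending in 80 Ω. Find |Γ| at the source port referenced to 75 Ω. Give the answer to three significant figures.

βl = 2π × 0.0294 = 10.6°
tan(βl) = 0.187
Z_in = Z_0·(Z_L + jZ_0·tanβl)/(Z_0 + jZ_L·tanβl) = 76 − j13.4 Ω
Γ_s = (Z_in − Z_s)/(Z_in + Z_s) = (1 − j13.4)/(151 − j13.4), |Γ_s| = 0.0885

|Γ| ≈ 0.0885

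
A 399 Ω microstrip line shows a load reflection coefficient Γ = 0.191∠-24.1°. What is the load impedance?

Z_L = Z_0·(1 + Γ)/(1 − Γ) = 399·(1.17 − j0.078)/(0.826 + j0.078)

Z_L ≈ 559 − j90.5 Ω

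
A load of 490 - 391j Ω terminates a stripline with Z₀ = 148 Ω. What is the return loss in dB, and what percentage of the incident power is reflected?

RL ≈ 3.17 dB; 48.2% of incident power reflected

Γ = (342 − j391)/(638 − j391), |Γ| = 0.694
RL = −20·log₁₀(0.694) = 3.17 dB
P_refl/P_inc = |Γ|² = 0.482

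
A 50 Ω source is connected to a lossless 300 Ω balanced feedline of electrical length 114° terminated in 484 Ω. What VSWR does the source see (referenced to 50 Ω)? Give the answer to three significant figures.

tan(βl) = -2.25
Z_in = Z_0·(Z_L + jZ_0·tanβl)/(Z_0 + jZ_L·tanβl) = 207 + j76.4 Ω
Γ_s = (Z_in − Z_s)/(Z_in + Z_s) = (157 + j76.4)/(257 + j76.4), |Γ_s| = 0.651
VSWR = (1 + |Γ_s|)/(1 − |Γ_s|)

VSWR ≈ 4.74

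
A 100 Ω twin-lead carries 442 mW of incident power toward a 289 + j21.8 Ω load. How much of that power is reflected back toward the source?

|Γ| = |(189 + j21.8)/(389 + j21.8)| = 0.488
|Γ|² = 0.238
P_refl = |Γ|²·P_inc = 105 mW, P_del = (1 − |Γ|²)·P_inc = 337 mW

P_reflected ≈ 105 mW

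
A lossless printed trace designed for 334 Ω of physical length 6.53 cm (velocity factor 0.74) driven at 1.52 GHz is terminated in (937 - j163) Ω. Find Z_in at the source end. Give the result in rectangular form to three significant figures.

Z_in ≈ 644 + j415 Ω

λ = v/f = 0.74·c / 1.52 GHz = 0.146 m
βl = 2π·l/λ = 2π × 0.447 = 161°
tan(βl) = tan(161°) = -0.345
Z_in = Z_0·(Z_L + jZ_0·tanβl)/(Z_0 + jZ_L·tanβl)
     = 334·(937 − j278)/(278 − j323)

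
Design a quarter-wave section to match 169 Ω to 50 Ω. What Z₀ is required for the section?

Z_qwt = √(Z_0·R_L) = √(50 × 169) = √8450

Z_qwt ≈ 91.9 Ω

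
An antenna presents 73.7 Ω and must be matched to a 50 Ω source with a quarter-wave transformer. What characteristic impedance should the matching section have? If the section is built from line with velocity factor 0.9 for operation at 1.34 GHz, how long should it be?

Z_qwt = √(Z_0·R_L) = √(50 × 73.7) = √3685
λ = 0.9·c/f = 0.201 m, so l = λ/4 = 0.0504 m

Z_qwt ≈ 60.7 Ω; length ≈ 5.04 cm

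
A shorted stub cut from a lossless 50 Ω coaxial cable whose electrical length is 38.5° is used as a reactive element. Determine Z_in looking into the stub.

tan(βl) = 0.795
For a shorted stub, Z_in = jZ_0·tan(βl)

Z_in ≈ +j39.8 Ω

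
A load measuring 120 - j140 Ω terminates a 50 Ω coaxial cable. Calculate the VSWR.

VSWR ≈ 5.91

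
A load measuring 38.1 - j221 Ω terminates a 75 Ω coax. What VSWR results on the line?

VSWR ≈ 19.5

Γ = (Z_L − Z_0)/(Z_L + Z_0) = (-36.9 − j221)/(113.1 − j221)
|Γ| = 224/248 = 0.903
VSWR = (1 + |Γ|)/(1 − |Γ|) = 1.9/0.0975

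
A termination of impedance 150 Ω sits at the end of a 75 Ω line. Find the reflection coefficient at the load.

Γ = (Z_L − Z_0)/(Z_L + Z_0) = (150 − 75)/(150 + 75) = 75/225

Γ = 0.333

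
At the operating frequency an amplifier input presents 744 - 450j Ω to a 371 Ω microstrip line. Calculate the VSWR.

VSWR ≈ 2.89

Γ = (Z_L − Z_0)/(Z_L + Z_0) = (373 − j450)/(1115 − j450)
|Γ| = 584/1200 = 0.486
VSWR = (1 + |Γ|)/(1 − |Γ|) = 1.49/0.514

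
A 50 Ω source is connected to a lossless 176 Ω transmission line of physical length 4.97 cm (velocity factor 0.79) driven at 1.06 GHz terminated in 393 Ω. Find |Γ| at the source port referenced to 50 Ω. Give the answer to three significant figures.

λ = v/f = 0.79·c / 1.06 GHz = 0.224 m
βl = 2π·l/λ = 2π × 0.222 = 80°
tan(βl) = 5.68
Z_in = Z_0·(Z_L + jZ_0·tanβl)/(Z_0 + jZ_L·tanβl) = 80.8 − j24.6 Ω
Γ_s = (Z_in − Z_s)/(Z_in + Z_s) = (30.8 − j24.6)/(131 − j24.6), |Γ_s| = 0.296

|Γ| ≈ 0.296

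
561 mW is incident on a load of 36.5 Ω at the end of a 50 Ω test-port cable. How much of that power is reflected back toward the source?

P_reflected ≈ 13.7 mW

Γ = (36.5 − 50)/(36.5 + 50) = -0.156
|Γ|² = 0.0244
P_refl = |Γ|²·P_inc = 13.7 mW, P_del = (1 − |Γ|²)·P_inc = 547 mW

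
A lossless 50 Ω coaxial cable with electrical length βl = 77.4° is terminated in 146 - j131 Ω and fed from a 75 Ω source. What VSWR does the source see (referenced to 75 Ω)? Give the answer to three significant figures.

tan(βl) = 4.47
Z_in = Z_0·(Z_L + jZ_0·tanβl)/(Z_0 + jZ_L·tanβl) = 9.23 − j2.19 Ω
Γ_s = (Z_in − Z_s)/(Z_in + Z_s) = (-65.8 − j2.19)/(84.2 − j2.19), |Γ_s| = 0.781
VSWR = (1 + |Γ_s|)/(1 − |Γ_s|)

VSWR ≈ 8.13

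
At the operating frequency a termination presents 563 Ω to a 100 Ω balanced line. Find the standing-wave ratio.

VSWR ≈ 5.63

Γ = (563 − 100)/(563 + 100) = 0.698
VSWR = (1 + 0.698)/(1 − 0.698)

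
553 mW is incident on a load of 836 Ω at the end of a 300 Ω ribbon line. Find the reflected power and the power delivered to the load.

P_reflected ≈ 123 mW; P_delivered ≈ 430 mW

Γ = (836 − 300)/(836 + 300) = 0.472
|Γ|² = 0.223
P_refl = |Γ|²·P_inc = 123 mW, P_del = (1 − |Γ|²)·P_inc = 430 mW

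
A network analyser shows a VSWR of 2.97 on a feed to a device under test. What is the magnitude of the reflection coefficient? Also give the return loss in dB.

|Γ| ≈ 0.496; return loss ≈ 6.09 dB

|Γ| = (S − 1)/(S + 1) = (2.97 − 1)/(2.97 + 1) = 1.97/3.97
RL = −20·log₁₀|Γ| = −20·log₁₀(0.496)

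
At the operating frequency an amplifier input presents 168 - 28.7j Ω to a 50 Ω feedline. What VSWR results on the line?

VSWR ≈ 3.47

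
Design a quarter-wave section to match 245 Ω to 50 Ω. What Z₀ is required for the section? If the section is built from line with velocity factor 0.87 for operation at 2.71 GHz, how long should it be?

Z_qwt = √(Z_0·R_L) = √(50 × 245) = √12250
λ = 0.87·c/f = 0.0963 m, so l = λ/4 = 0.0241 m

Z_qwt ≈ 111 Ω; length ≈ 2.41 cm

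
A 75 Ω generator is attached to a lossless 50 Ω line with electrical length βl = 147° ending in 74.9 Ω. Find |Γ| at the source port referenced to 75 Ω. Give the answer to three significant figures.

|Γ| ≈ 0.221

tan(βl) = -0.649
Z_in = Z_0·(Z_L + jZ_0·tanβl)/(Z_0 + jZ_L·tanβl) = 54.7 + j20.8 Ω
Γ_s = (Z_in − Z_s)/(Z_in + Z_s) = (-20.3 + j20.8)/(130 + j20.8), |Γ_s| = 0.221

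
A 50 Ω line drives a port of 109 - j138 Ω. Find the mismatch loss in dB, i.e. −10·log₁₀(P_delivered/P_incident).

Γ = (59 − j138)/(159 − j138), |Γ| = 0.713
|Γ|² = 0.508, so P_del/P_inc = 1 − |Γ|² = 0.492
ML = −10·log₁₀(1 − |Γ|²)

mismatch loss ≈ 3.08 dB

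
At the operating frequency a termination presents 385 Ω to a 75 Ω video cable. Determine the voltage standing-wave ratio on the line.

Γ = (385 − 75)/(385 + 75) = 0.674
VSWR = (1 + 0.674)/(1 − 0.674)

VSWR ≈ 5.13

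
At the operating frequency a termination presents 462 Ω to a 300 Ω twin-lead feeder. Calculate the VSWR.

VSWR ≈ 1.54

Γ = (462 − 300)/(462 + 300) = 0.213
VSWR = (1 + 0.213)/(1 − 0.213)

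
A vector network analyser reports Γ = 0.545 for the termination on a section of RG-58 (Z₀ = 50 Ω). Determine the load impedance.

Z_L = Z_0·(1 + Γ)/(1 − Γ) = 50·(1.54)/(0.455)

Z_L ≈ 170 Ω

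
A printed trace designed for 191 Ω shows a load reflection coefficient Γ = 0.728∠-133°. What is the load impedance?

Z_L = Z_0·(1 + Γ)/(1 − Γ) = 191·(0.504 − j0.532)/(1.5 + j0.532)

Z_L ≈ 35.6 − j80.6 Ω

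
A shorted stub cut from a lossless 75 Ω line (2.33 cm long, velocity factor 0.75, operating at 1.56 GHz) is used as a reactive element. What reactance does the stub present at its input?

λ = v/f = 0.75·c / 1.56 GHz = 0.144 m
βl = 2π·l/λ = 2π × 0.162 = 58.2°
tan(βl) = 1.61
For a shorted stub, Z_in = jZ_0·tan(βl)

X_in ≈ 121 Ω (inductive)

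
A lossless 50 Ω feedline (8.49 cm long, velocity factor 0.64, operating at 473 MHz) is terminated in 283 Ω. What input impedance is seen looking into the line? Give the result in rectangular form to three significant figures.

Z_in ≈ 9.42 − j12.7 Ω

λ = v/f = 0.64·c / 473 MHz = 0.406 m
βl = 2π·l/λ = 2π × 0.209 = 75.3°
tan(βl) = tan(75.3°) = 3.81
Z_in = Z_0·(Z_L + jZ_0·tanβl)/(Z_0 + jZ_L·tanβl)
     = 50·(283 + j191)/(50 + j1080)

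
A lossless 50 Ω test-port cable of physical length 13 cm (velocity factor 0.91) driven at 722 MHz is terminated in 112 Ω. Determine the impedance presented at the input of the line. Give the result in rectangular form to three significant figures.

λ = v/f = 0.91·c / 722 MHz = 0.378 m
βl = 2π·l/λ = 2π × 0.344 = 124°
tan(βl) = tan(124°) = -1.5
Z_in = Z_0·(Z_L + jZ_0·tanβl)/(Z_0 + jZ_L·tanβl)
     = 50·(112 − j74.8)/(50 − j167)

Z_in ≈ 29.7 + j24.6 Ω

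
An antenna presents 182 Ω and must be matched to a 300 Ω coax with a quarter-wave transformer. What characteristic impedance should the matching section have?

Z_qwt ≈ 234 Ω

Z_qwt = √(Z_0·R_L) = √(300 × 182) = √54600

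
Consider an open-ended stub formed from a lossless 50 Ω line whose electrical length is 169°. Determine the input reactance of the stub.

X_in ≈ 257 Ω (inductive)

tan(βl) = -0.194
For an open-ended stub, Z_in = −jZ_0·cot(βl) = −jZ_0/tan(βl)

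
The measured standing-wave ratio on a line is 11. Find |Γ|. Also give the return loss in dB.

|Γ| ≈ 0.833; return loss ≈ 1.58 dB

|Γ| = (S − 1)/(S + 1) = (11 − 1)/(11 + 1) = 10/12
RL = −20·log₁₀|Γ| = −20·log₁₀(0.833)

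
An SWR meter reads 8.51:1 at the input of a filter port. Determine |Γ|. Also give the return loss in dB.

|Γ| ≈ 0.79; return loss ≈ 2.05 dB

|Γ| = (S − 1)/(S + 1) = (8.51 − 1)/(8.51 + 1) = 7.51/9.51
RL = −20·log₁₀|Γ| = −20·log₁₀(0.79)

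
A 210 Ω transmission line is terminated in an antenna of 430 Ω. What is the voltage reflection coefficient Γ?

Γ = 0.344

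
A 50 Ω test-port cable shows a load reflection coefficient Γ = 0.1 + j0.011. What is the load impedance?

Z_L ≈ 61.1 + j1.36 Ω

Z_L = Z_0·(1 + Γ)/(1 − Γ) = 50·(1.1 + j0.011)/(0.9 − j0.011)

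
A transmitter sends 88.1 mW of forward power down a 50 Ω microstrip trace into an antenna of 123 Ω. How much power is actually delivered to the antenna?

P_delivered ≈ 72.4 mW

Γ = (123 − 50)/(123 + 50) = 0.422
|Γ|² = 0.178
P_refl = |Γ|²·P_inc = 15.7 mW, P_del = (1 − |Γ|²)·P_inc = 72.4 mW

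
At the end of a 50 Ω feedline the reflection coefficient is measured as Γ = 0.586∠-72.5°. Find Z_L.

Z_L = Z_0·(1 + Γ)/(1 − Γ) = 50·(1.18 − j0.559)/(0.824 + j0.559)

Z_L ≈ 33.1 − j56.4 Ω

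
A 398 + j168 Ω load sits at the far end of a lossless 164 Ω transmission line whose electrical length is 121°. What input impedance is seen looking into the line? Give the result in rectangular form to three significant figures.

Z_in ≈ 63.5 + j56 Ω

tan(βl) = tan(121°) = -1.66
Z_in = Z_0·(Z_L + jZ_0·tanβl)/(Z_0 + jZ_L·tanβl)
     = 164·(398 − j105)/(444 − j662)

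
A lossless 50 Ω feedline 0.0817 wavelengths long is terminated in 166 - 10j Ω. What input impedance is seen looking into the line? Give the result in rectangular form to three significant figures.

βl = 2π × 0.0817 = 29.4°
tan(βl) = tan(29.4°) = 0.564
Z_in = Z_0·(Z_L + jZ_0·tanβl)/(Z_0 + jZ_L·tanβl)
     = 50·(166 + j18.2)/(55.6 + j93.6)

Z_in ≈ 46.1 − j61.3 Ω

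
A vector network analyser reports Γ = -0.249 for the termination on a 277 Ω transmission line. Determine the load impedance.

Z_L ≈ 167 Ω

Z_L = Z_0·(1 + Γ)/(1 − Γ) = 277·(0.751)/(1.25)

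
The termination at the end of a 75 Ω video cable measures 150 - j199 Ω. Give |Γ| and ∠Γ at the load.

Γ ≈ 0.708 ∠ -27.9°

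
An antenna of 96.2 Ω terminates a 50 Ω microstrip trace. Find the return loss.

Γ = (96.2 − 50)/(96.2 + 50) = 0.316
RL = −20·log₁₀|Γ| = −20·log₁₀(0.316)

RL ≈ 10 dB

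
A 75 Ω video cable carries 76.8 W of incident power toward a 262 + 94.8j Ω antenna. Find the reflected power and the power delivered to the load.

P_reflected ≈ 27.5 W; P_delivered ≈ 49.3 W

|Γ| = |(187 + j94.8)/(337 + j94.8)| = 0.599
|Γ|² = 0.359
P_refl = |Γ|²·P_inc = 27.5 W, P_del = (1 − |Γ|²)·P_inc = 49.3 W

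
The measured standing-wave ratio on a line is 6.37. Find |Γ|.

|Γ| = (S − 1)/(S + 1) = (6.37 − 1)/(6.37 + 1) = 5.37/7.37

|Γ| ≈ 0.729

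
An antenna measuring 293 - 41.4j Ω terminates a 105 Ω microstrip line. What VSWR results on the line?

VSWR ≈ 2.85

Γ = (Z_L − Z_0)/(Z_L + Z_0) = (188 − j41.4)/(398 − j41.4)
|Γ| = 193/400 = 0.481
VSWR = (1 + |Γ|)/(1 − |Γ|) = 1.48/0.519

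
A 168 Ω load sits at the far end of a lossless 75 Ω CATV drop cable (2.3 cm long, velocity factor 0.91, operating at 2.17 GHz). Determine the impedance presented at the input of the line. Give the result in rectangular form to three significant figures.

Z_in ≈ 38.7 − j25.9 Ω

λ = v/f = 0.91·c / 2.17 GHz = 0.126 m
βl = 2π·l/λ = 2π × 0.183 = 65.8°
tan(βl) = tan(65.8°) = 2.23
Z_in = Z_0·(Z_L + jZ_0·tanβl)/(Z_0 + jZ_L·tanβl)
     = 75·(168 + j167)/(75 + j374)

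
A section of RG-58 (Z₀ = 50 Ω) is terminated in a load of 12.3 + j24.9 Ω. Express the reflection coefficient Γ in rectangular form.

Γ ≈ -0.384 + j0.553

Γ = (Z_L − Z_0)/(Z_L + Z_0) = (-37.7 + j24.9)/(62.3 + j24.9)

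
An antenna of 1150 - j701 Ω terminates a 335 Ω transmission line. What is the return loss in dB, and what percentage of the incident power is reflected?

Γ = (815 − j701)/(1485 − j701), |Γ| = 0.655
RL = −20·log₁₀(0.655) = 3.68 dB
P_refl/P_inc = |Γ|² = 0.429

RL ≈ 3.68 dB; 42.9% of incident power reflected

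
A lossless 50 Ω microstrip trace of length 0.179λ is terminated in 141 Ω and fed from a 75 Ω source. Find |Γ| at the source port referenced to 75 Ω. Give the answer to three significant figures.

|Γ| ≈ 0.585

βl = 2π × 0.179 = 64.4°
tan(βl) = 2.09
Z_in = Z_0·(Z_L + jZ_0·tanβl)/(Z_0 + jZ_L·tanβl) = 21.2 − j20.3 Ω
Γ_s = (Z_in − Z_s)/(Z_in + Z_s) = (-53.8 − j20.3)/(96.2 − j20.3), |Γ_s| = 0.585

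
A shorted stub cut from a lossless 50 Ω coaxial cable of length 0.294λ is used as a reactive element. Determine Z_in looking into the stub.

Z_in ≈ −j176 Ω

βl = 2π × 0.294 = 106°
tan(βl) = -3.52
For a shorted stub, Z_in = jZ_0·tan(βl)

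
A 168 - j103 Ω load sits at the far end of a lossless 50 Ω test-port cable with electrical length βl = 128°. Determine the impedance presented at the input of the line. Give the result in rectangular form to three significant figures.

tan(βl) = tan(128°) = -1.28
Z_in = Z_0·(Z_L + jZ_0·tanβl)/(Z_0 + jZ_L·tanβl)
     = 50·(168 − j167)/(-81.8 − j215)

Z_in ≈ 20.9 + j47 Ω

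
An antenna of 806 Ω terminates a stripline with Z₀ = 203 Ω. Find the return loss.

Γ = (806 − 203)/(806 + 203) = 0.598
RL = −20·log₁₀|Γ| = −20·log₁₀(0.598)

RL ≈ 4.47 dB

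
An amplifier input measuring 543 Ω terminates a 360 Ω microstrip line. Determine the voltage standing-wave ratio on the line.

VSWR ≈ 1.51

For a purely resistive load, VSWR = R_L/Z_0 or Z_0/R_L (whichever > 1) = 543/360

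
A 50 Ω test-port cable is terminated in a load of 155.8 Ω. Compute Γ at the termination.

Γ = (Z_L − Z_0)/(Z_L + Z_0) = (155.8 − 50)/(155.8 + 50) = 105.8/205.8

Γ = 0.514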